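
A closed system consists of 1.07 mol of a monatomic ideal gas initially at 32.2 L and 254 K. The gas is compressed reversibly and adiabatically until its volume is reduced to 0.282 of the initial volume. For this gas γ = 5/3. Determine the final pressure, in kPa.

P₁ = nRT₁/V₁ = 1.07×8.314×254/32.2 = 70.2 kPa.
Adiabatic: TV^(γ−1) = const ⇒ T₂ = 254×(3.55)^0.667 = 591 K; PV^γ = const ⇒ P₂ = 579 kPa.

579 kPa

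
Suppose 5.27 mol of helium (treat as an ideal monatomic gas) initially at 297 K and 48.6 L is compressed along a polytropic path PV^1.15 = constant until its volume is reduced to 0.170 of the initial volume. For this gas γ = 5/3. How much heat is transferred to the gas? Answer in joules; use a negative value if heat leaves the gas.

P₁ = nRT₁/V₁ = 5.27×8.314×297/48.6 = 268 kPa.
Polytropic n=1.15: T₂ = T₁(V₁/V₂)^(n−1) = 297×(5.88)^0.15 = 387 K; P₂ = P₁(V₁/V₂)^n = 2050 kPa.
W = (P₁V₁−P₂V₂)/(n−1) = (268×48.6−2050×8.26)/0.15 = -26400 J.
ΔU = nCvΔT = 5.27×12.5×(387−297) = 5940 J.
Q = ΔU + W = -20500 J.

-20500 J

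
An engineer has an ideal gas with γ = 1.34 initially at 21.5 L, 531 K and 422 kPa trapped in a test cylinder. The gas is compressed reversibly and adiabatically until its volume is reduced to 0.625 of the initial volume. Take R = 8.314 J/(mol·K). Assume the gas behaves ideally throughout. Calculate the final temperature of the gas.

Adiabatic: TV^(γ−1) = const ⇒ T₂ = 531×(1.60)^0.340 = 623 K; PV^γ = const ⇒ P₂ = 792 kPa.

623 K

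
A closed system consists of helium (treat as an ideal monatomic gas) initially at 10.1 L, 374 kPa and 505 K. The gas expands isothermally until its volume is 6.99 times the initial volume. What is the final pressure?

Isothermal: T stays 505 K; PV = const ⇒ V₂ = 70.6 L, P₂ = 53.5 kPa.

53.5 kPa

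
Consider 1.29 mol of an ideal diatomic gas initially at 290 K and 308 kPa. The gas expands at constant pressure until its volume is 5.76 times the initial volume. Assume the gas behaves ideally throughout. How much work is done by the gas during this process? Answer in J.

V₁ = nRT₁/P₁ = 1.29×8.314×290/308 = 10.1 L.
Isobaric: P stays 308 kPa; V/T = const ⇒ T₂ = 1670 K, V₂ = 58.2 L.
W = PΔV = 308×(58.2−10.1) kPa·L = 14800 J.

14800 J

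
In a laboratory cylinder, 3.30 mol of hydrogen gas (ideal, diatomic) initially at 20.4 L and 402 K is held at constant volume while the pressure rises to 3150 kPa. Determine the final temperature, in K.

2340 K

P₁ = nRT₁/V₁ = 3.30×8.314×402/20.4 = 541 kPa.
Isochoric: V stays 20.4 L; P/T = const ⇒ T₂ = 2340 K, P₂ = 3150 kPa.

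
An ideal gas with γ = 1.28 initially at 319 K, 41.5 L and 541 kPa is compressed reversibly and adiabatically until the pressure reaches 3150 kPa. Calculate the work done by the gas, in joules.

n = P₁V₁/(RT₁) = 541×41.5/(8.314×319) = 8.47 mol.
Adiabatic: T₂/T₁ = (P₂/P₁)^((γ−1)/γ) ⇒ T₂ = 319×(5.82)^0.219 = 469 K; V₂ = 10.5 L.
ΔU = nCvΔT = 8.47×29.7×(469−319) = 37700 J.
Q = 0 for an adiabatic process, so W = −ΔU = -37700 J.

-37700 J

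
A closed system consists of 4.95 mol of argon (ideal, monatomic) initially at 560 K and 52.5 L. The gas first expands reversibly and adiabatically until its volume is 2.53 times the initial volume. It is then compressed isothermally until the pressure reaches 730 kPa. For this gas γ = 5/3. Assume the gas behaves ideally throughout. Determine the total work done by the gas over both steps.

-9560 J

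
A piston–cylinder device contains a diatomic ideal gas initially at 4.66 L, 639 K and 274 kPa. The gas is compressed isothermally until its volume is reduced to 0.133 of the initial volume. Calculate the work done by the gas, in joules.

-2580 J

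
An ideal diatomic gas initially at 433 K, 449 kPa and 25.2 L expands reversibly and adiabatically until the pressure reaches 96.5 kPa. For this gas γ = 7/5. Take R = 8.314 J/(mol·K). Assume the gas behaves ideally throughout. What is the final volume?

75.6 L

Adiabatic: T₂/T₁ = (P₂/P₁)^((γ−1)/γ) ⇒ T₂ = 433×(0.215)^0.286 = 279 K; V₂ = 75.6 L.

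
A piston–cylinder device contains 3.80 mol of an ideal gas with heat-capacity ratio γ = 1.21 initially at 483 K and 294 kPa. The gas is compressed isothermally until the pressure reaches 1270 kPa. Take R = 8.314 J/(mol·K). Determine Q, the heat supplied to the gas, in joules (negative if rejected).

V₁ = nRT₁/P₁ = 3.80×8.314×483/294 = 51.9 L.
Isothermal: T stays 483 K; PV = const ⇒ V₂ = 12.0 L, P₂ = 1270 kPa.
ΔU = 0 (ideal gas, T constant).
W = nRT ln(V₂/V₁) = 3.80×8.314×483×ln(0.231) = -22300 J.
Q = ΔU + W = -22300 J.

-22300 J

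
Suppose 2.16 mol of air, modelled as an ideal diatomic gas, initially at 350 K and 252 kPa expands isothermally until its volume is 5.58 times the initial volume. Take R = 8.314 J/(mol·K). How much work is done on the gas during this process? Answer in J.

V₁ = nRT₁/P₁ = 2.16×8.314×350/252 = 24.9 L.
Isothermal: T stays 350 K; PV = const ⇒ V₂ = 139 L, P₂ = 45.2 kPa.
W = nRT ln(V₂/V₁) = 2.16×8.314×350×ln(5.58) = 10800 J.
Work done on the gas = −W_by = -10800 J.

-10800 J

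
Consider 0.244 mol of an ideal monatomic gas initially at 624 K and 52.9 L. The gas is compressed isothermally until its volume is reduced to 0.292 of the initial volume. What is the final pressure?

81.9 kPa

P₁ = nRT₁/V₁ = 0.244×8.314×624/52.9 = 23.9 kPa.
Isothermal: T stays 624 K; PV = const ⇒ V₂ = 15.4 L, P₂ = 81.9 kPa.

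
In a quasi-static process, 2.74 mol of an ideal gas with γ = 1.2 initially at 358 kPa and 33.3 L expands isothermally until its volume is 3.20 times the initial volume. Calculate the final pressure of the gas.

T₁ = P₁V₁/(nR) = 358×33.3/(2.74×8.314) = 523 K.
Isothermal: T stays 523 K; PV = const ⇒ V₂ = 107 L, P₂ = 112 kPa.

112 kPa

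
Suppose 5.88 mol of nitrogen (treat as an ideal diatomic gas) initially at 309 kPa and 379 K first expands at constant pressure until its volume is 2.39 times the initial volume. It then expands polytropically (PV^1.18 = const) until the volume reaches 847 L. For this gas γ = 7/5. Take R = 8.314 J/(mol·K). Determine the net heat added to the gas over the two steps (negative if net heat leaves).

V₁ = nRT₁/P₁ = 5.88×8.314×379/309 = 60.0 L.
Step 1 — Isobaric: P stays 309 kPa; V/T = const ⇒ T₂ = 906 K, V₂ = 143 L.
W = PΔV = 309×(143−60.0) kPa·L = 25800 J.
ΔU = nCvΔT = 5.88×20.8×(906−379) = 64400 J.
Q = ΔU + W = nCpΔT = 90100 J.
State after step 1: P = 309 kPa, V = 143 L, T = 906 K.
Step 2 — Polytropic n=1.18: T₂ = T₁(V₁/V₂)^(n−1) = 906×(0.169)^0.18 = 658 K; P₂ = P₁(V₁/V₂)^n = 38.0 kPa.
W = (P₁V₁−P₂V₂)/(n−1) = (309×143−38.0×847)/0.18 = 67300 J.
ΔU = nCvΔT = 5.88×20.8×(658−906) = -30300 J.
Q = ΔU + W = 37000 J.
Net over both steps: W = 93100 J, Q = 127000 J, ΔU = 34100 J.

127000 J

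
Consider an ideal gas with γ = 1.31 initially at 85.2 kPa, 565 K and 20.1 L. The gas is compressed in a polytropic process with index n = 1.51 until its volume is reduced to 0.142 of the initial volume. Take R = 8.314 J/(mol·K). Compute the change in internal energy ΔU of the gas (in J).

9420 J

n = P₁V₁/(RT₁) = 85.2×20.1/(8.314×565) = 0.365 mol.
Polytropic n=1.51: T₂ = T₁(V₁/V₂)^(n−1) = 565×(7.04)^0.51 = 1530 K; P₂ = P₁(V₁/V₂)^n = 1620 kPa.
For an ideal gas ΔU = nCvΔT with Cv = R/(γ−1) = 26.8 J/(mol·K).
ΔU = 0.365×26.8×(1530−565) = 9420 J.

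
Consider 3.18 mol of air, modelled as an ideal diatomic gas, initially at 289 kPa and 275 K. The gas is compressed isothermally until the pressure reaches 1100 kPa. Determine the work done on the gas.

9720 J

V₁ = nRT₁/P₁ = 3.18×8.314×275/289 = 25.2 L.
Isothermal: T stays 275 K; PV = const ⇒ V₂ = 6.61 L, P₂ = 1100 kPa.
W = nRT ln(V₂/V₁) = 3.18×8.314×275×ln(0.263) = -9720 J.
Work done on the gas = −W_by = 9720 J.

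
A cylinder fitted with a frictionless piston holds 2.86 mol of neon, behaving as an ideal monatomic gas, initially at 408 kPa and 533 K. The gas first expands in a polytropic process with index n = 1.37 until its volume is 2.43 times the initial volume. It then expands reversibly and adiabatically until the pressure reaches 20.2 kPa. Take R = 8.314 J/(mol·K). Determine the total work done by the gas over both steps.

16600 J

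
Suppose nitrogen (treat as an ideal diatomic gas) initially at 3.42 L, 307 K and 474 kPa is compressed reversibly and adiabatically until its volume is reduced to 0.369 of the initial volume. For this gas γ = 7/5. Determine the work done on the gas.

n = P₁V₁/(RT₁) = 474×3.42/(8.314×307) = 0.635 mol.
Adiabatic: TV^(γ−1) = const ⇒ T₂ = 307×(2.71)^0.400 = 457 K; PV^γ = const ⇒ P₂ = 1910 kPa.
ΔU = nCvΔT = 0.635×20.8×(457−307) = 1990 J.
Q = 0 for an adiabatic process, so W = −ΔU = -1990 J.
Work done on the gas = −W_by = 1990 J.

1990 J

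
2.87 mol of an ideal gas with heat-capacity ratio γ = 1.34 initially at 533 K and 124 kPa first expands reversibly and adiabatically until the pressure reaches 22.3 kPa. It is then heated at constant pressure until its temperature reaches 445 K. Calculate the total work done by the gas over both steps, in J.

V₁ = nRT₁/P₁ = 2.87×8.314×533/124 = 103 L.
Step 1 — Adiabatic: T₂/T₁ = (P₂/P₁)^((γ−1)/γ) ⇒ T₂ = 533×(0.180)^0.254 = 345 K; V₂ = 369 L.
ΔU = nCvΔT = 2.87×24.5×(345−533) = -13200 J.
Q = 0 for an adiabatic process, so W = −ΔU = 13200 J.
State after step 1: P = 22.3 kPa, V = 369 L, T = 345 K.
Step 2 — Isobaric: P stays 22.3 kPa; V/T = const ⇒ T₂ = 445 K, V₂ = 476 L.
W = PΔV = 22.3×(476−369) kPa·L = 2390 J.
ΔU = nCvΔT = 2.87×24.5×(445−345) = 7030 J.
Q = ΔU + W = nCpΔT = 9420 J.
Net over both steps: W = 15600 J, Q = 9420 J, ΔU = -6180 J.

15600 J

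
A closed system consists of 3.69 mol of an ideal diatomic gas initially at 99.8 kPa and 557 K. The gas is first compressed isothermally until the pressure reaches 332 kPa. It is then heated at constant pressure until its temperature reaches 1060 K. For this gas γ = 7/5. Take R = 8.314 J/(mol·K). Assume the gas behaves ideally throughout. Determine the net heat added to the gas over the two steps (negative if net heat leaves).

V₁ = nRT₁/P₁ = 3.69×8.314×557/99.8 = 171 L.
Step 1 — Isothermal: T stays 557 K; PV = const ⇒ V₂ = 51.5 L, P₂ = 332 kPa.
ΔU = 0 (ideal gas, T constant).
W = nRT ln(V₂/V₁) = 3.69×8.314×557×ln(0.301) = -20500 J.
Q = ΔU + W = -20500 J.
State after step 1: P = 332 kPa, V = 51.5 L, T = 557 K.
Step 2 — Isobaric: P stays 332 kPa; V/T = const ⇒ T₂ = 1060 K, V₂ = 97.9 L.
W = PΔV = 332×(97.9−51.5) kPa·L = 15400 J.
ΔU = nCvΔT = 3.69×20.8×(1060−557) = 38600 J.
Q = ΔU + W = nCpΔT = 54000 J.
Net over both steps: W = -5110 J, Q = 33500 J, ΔU = 38600 J.

33500 J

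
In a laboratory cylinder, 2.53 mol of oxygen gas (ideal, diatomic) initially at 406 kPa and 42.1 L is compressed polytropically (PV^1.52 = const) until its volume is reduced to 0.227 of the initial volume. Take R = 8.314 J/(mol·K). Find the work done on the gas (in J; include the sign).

T₁ = P₁V₁/(nR) = 406×42.1/(2.53×8.314) = 813 K.
Polytropic n=1.52: T₂ = T₁(V₁/V₂)^(n−1) = 813×(4.41)^0.52 = 1760 K; P₂ = P₁(V₁/V₂)^n = 3870 kPa.
W = (P₁V₁−P₂V₂)/(n−1) = (406×42.1−3870×9.56)/0.52 = -38200 J.
Work done on the gas = −W_by = 38200 J.

38200 J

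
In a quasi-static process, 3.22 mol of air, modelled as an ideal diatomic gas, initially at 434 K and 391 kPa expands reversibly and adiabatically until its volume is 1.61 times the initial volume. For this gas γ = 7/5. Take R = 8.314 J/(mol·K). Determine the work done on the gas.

-5040 J

V₁ = nRT₁/P₁ = 3.22×8.314×434/391 = 29.7 L.
Adiabatic: TV^(γ−1) = const ⇒ T₂ = 434×(0.621)^0.400 = 359 K; PV^γ = const ⇒ P₂ = 201 kPa.
ΔU = nCvΔT = 3.22×20.8×(359−434) = -5040 J.
Q = 0 for an adiabatic process, so W = −ΔU = 5040 J.
Work done on the gas = −W_by = -5040 J.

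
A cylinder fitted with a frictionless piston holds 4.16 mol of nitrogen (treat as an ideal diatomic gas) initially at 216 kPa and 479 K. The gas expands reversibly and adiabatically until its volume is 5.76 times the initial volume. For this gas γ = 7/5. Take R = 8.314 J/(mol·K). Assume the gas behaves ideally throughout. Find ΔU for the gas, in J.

-20900 J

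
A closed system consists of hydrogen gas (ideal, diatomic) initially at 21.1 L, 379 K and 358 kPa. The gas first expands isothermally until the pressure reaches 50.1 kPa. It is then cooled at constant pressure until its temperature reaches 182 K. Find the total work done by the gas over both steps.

10900 J

n = P₁V₁/(RT₁) = 358×21.1/(8.314×379) = 2.40 mol.
Step 1 — Isothermal: T stays 379 K; PV = const ⇒ V₂ = 151 L, P₂ = 50.1 kPa.
ΔU = 0 (ideal gas, T constant).
W = nRT ln(V₂/V₁) = 2.40×8.314×379×ln(7.15) = 14900 J.
Q = ΔU + W = 14900 J.
State after step 1: P = 50.1 kPa, V = 151 L, T = 379 K.
Step 2 — Isobaric: P stays 50.1 kPa; V/T = const ⇒ T₂ = 182 K, V₂ = 72.4 L.
W = PΔV = 50.1×(72.4−151) kPa·L = -3930 J.
ΔU = nCvΔT = 2.40×20.8×(182−379) = -9820 J.
Q = ΔU + W = nCpΔT = -13700 J.
Net over both steps: W = 10900 J, Q = 1110 J, ΔU = -9820 J.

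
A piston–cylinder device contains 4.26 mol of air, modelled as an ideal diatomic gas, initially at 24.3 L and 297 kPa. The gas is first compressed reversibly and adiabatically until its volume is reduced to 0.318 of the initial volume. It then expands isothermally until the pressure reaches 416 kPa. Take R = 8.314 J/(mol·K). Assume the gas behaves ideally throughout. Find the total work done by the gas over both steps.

3970 J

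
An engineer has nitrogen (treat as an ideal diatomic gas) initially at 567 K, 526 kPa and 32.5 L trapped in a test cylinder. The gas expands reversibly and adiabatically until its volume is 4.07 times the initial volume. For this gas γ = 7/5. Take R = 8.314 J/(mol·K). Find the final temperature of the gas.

323 K

Adiabatic: TV^(γ−1) = const ⇒ T₂ = 567×(0.246)^0.400 = 323 K; PV^γ = const ⇒ P₂ = 73.7 kPa.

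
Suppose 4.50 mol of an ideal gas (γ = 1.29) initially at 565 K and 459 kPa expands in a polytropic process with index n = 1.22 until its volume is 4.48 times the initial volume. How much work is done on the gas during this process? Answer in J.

-27000 J

V₁ = nRT₁/P₁ = 4.50×8.314×565/459 = 46.1 L.
Polytropic n=1.22: T₂ = T₁(V₁/V₂)^(n−1) = 565×(0.223)^0.22 = 406 K; P₂ = P₁(V₁/V₂)^n = 73.7 kPa.
W = (P₁V₁−P₂V₂)/(n−1) = (459×46.1−73.7×206)/0.22 = 27000 J.
Work done on the gas = −W_by = -27000 J.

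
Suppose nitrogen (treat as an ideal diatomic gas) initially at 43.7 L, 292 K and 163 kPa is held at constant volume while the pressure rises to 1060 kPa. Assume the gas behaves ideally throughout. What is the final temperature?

Isochoric: V stays 43.7 L; P/T = const ⇒ T₂ = 1900 K, P₂ = 1060 kPa.

1900 K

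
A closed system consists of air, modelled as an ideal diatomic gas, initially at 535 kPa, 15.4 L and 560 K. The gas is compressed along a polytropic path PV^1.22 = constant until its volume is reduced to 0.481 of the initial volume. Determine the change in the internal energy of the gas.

3600 J

n = P₁V₁/(RT₁) = 535×15.4/(8.314×560) = 1.77 mol.
Polytropic n=1.22: T₂ = T₁(V₁/V₂)^(n−1) = 560×(2.08)^0.22 = 658 K; P₂ = P₁(V₁/V₂)^n = 1310 kPa.
For an ideal gas ΔU = nCvΔT with Cv = (5/2)R = 20.8 J/(mol·K).
ΔU = 1.77×20.8×(658−560) = 3600 J.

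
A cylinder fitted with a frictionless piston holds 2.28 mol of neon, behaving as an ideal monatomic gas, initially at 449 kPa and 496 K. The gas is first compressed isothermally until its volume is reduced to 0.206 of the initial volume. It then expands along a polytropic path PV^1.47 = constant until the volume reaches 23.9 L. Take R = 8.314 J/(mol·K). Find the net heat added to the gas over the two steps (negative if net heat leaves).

V₁ = nRT₁/P₁ = 2.28×8.314×496/449 = 20.9 L.
Step 1 — Isothermal: T stays 496 K; PV = const ⇒ V₂ = 4.31 L, P₂ = 2180 kPa.
ΔU = 0 (ideal gas, T constant).
W = nRT ln(V₂/V₁) = 2.28×8.314×496×ln(0.206) = -14900 J.
Q = ΔU + W = -14900 J.
State after step 1: P = 2180 kPa, V = 4.31 L, T = 496 K.
Step 2 — Polytropic n=1.47: T₂ = T₁(V₁/V₂)^(n−1) = 496×(0.180)^0.47 = 222 K; P₂ = P₁(V₁/V₂)^n = 176 kPa.
W = (P₁V₁−P₂V₂)/(n−1) = (2180×4.31−176×23.9)/0.47 = 11100 J.
ΔU = nCvΔT = 2.28×12.5×(222−496) = -7800 J.
Q = ΔU + W = 3260 J.
Net over both steps: W = -3800 J, Q = -11600 J, ΔU = -7800 J.

-11600 J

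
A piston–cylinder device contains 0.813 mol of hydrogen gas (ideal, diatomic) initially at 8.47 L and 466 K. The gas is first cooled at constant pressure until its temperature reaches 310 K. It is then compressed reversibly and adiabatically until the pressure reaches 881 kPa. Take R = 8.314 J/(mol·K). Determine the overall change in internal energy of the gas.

P₁ = nRT₁/V₁ = 0.813×8.314×466/8.47 = 372 kPa.
Step 1 — Isobaric: P stays 372 kPa; V/T = const ⇒ T₂ = 310 K, V₂ = 5.63 L.
W = PΔV = 372×(5.63−8.47) kPa·L = -1050 J.
ΔU = nCvΔT = 0.813×20.8×(310−466) = -2640 J.
Q = ΔU + W = nCpΔT = -3690 J.
State after step 1: P = 372 kPa, V = 5.63 L, T = 310 K.
Step 2 — Adiabatic: T₂/T₁ = (P₂/P₁)^((γ−1)/γ) ⇒ T₂ = 310×(2.37)^0.286 = 397 K; V₂ = 3.04 L.
ΔU = nCvΔT = 0.813×20.8×(397−310) = 1460 J.
Q = 0 for an adiabatic process, so W = −ΔU = -1460 J.
Net over both steps: W = -2520 J, Q = -3690 J, ΔU = -1170 J.

-1170 J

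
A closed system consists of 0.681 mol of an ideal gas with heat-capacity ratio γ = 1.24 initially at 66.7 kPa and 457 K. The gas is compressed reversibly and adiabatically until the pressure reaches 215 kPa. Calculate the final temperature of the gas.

573 K

V₁ = nRT₁/P₁ = 0.681×8.314×457/66.7 = 38.8 L.
Adiabatic: T₂/T₁ = (P₂/P₁)^((γ−1)/γ) ⇒ T₂ = 457×(3.22)^0.194 = 573 K; V₂ = 15.1 L.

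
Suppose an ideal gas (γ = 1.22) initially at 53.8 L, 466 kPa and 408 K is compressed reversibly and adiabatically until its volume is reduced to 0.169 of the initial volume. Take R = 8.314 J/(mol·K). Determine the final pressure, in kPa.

Adiabatic: TV^(γ−1) = const ⇒ T₂ = 408×(5.92)^0.220 = 603 K; PV^γ = const ⇒ P₂ = 4080 kPa.

4080 kPa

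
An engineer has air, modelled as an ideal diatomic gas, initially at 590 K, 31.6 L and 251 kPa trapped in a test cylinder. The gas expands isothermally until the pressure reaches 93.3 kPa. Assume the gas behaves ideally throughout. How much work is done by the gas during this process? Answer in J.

7850 J

n = P₁V₁/(RT₁) = 251×31.6/(8.314×590) = 1.62 mol.
Isothermal: T stays 590 K; PV = const ⇒ V₂ = 85.0 L, P₂ = 93.3 kPa.
W = nRT ln(V₂/V₁) = 1.62×8.314×590×ln(2.69) = 7850 J.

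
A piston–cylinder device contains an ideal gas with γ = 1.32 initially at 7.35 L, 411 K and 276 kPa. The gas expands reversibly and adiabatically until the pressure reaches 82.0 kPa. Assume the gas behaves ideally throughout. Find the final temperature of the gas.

Adiabatic: T₂/T₁ = (P₂/P₁)^((γ−1)/γ) ⇒ T₂ = 411×(0.297)^0.242 = 306 K; V₂ = 18.4 L.

306 K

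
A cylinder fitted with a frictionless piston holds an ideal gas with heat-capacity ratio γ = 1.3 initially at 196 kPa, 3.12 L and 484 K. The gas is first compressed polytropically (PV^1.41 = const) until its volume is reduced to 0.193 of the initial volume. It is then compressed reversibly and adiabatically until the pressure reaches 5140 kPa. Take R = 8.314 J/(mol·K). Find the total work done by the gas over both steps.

n = P₁V₁/(RT₁) = 196×3.12/(8.314×484) = 0.152 mol.
Step 1 — Polytropic n=1.41: T₂ = T₁(V₁/V₂)^(n−1) = 484×(5.18)^0.41 = 950 K; P₂ = P₁(V₁/V₂)^n = 1990 kPa.
W = (P₁V₁−P₂V₂)/(n−1) = (196×3.12−1990×0.602)/0.41 = -1440 J.
ΔU = nCvΔT = 0.152×27.7×(950−484) = 1960 J.
Q = ΔU + W = 527 J.
State after step 1: P = 1990 kPa, V = 0.602 L, T = 950 K.
Step 2 — Adiabatic: T₂/T₁ = (P₂/P₁)^((γ−1)/γ) ⇒ T₂ = 950×(2.58)^0.231 = 1180 K; V₂ = 0.291 L.
ΔU = nCvΔT = 0.152×27.7×(1180−950) = 978 J.
Q = 0 for an adiabatic process, so W = −ΔU = -978 J.
Net over both steps: W = -2410 J, Q = 527 J, ΔU = 2940 J.

-2410 J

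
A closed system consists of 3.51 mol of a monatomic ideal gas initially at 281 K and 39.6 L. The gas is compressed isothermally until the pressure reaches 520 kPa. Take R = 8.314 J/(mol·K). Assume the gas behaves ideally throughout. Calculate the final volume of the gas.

15.8 L

P₁ = nRT₁/V₁ = 3.51×8.314×281/39.6 = 207 kPa.
Isothermal: T stays 281 K; PV = const ⇒ V₂ = 15.8 L, P₂ = 520 kPa.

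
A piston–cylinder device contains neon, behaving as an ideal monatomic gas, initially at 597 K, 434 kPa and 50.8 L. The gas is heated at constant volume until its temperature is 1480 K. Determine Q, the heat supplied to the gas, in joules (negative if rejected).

48900 J

n = P₁V₁/(RT₁) = 434×50.8/(8.314×597) = 4.44 mol.
Isochoric: V stays 50.8 L; P/T = const ⇒ T₂ = 1480 K, P₂ = 1080 kPa.
W = 0 (no volume change).
ΔU = nCvΔT = 4.44×12.5×(1480−597) = 48900 J.
Q = ΔU = 48900 J.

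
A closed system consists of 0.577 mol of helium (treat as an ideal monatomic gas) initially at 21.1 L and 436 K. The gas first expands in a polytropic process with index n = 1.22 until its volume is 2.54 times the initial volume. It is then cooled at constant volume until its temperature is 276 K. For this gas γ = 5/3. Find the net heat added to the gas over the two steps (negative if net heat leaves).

611 J

P₁ = nRT₁/V₁ = 0.577×8.314×436/21.1 = 99.1 kPa.
Step 1 — Polytropic n=1.22: T₂ = T₁(V₁/V₂)^(n−1) = 436×(0.394)^0.22 = 355 K; P₂ = P₁(V₁/V₂)^n = 31.8 kPa.
W = (P₁V₁−P₂V₂)/(n−1) = (99.1×21.1−31.8×53.6)/0.22 = 1760 J.
ΔU = nCvΔT = 0.577×12.5×(355−436) = -582 J.
Q = ΔU + W = 1180 J.
State after step 1: P = 31.8 kPa, V = 53.6 L, T = 355 K.
Step 2 — Isochoric: V stays 53.6 L; P/T = const ⇒ T₂ = 276 K, P₂ = 24.7 kPa.
W = 0 (no volume change).
ΔU = nCvΔT = 0.577×12.5×(276−355) = -570 J.
Q = ΔU = -570 J.
Net over both steps: W = 1760 J, Q = 611 J, ΔU = -1150 J.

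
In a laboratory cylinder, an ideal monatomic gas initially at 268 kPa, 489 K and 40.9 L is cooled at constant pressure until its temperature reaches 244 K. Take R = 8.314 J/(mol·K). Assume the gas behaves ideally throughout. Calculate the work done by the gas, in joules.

-5490 J

n = P₁V₁/(RT₁) = 268×40.9/(8.314×489) = 2.70 mol.
Isobaric: P stays 268 kPa; V/T = const ⇒ T₂ = 244 K, V₂ = 20.4 L.
W = PΔV = 268×(20.4−40.9) kPa·L = -5490 J.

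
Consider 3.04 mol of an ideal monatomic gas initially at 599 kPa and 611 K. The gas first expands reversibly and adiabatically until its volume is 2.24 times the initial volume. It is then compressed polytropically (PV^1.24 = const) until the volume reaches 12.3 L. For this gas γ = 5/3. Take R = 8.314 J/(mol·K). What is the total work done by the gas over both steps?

-7260 J

V₁ = nRT₁/P₁ = 3.04×8.314×611/599 = 25.8 L.
Step 1 — Adiabatic: TV^(γ−1) = const ⇒ T₂ = 611×(0.446)^0.667 = 357 K; PV^γ = const ⇒ P₂ = 156 kPa.
ΔU = nCvΔT = 3.04×12.5×(357−611) = -9630 J.
Q = 0 for an adiabatic process, so W = −ΔU = 9630 J.
State after step 1: P = 156 kPa, V = 57.7 L, T = 357 K.
Step 2 — Polytropic n=1.24: T₂ = T₁(V₁/V₂)^(n−1) = 357×(4.70)^0.24 = 517 K; P₂ = P₁(V₁/V₂)^n = 1060 kPa.
W = (P₁V₁−P₂V₂)/(n−1) = (156×57.7−1060×12.3)/0.24 = -16900 J.
ΔU = nCvΔT = 3.04×12.5×(517−357) = 6080 J.
Q = ΔU + W = -10800 J.
Net over both steps: W = -7260 J, Q = -10800 J, ΔU = -3550 J.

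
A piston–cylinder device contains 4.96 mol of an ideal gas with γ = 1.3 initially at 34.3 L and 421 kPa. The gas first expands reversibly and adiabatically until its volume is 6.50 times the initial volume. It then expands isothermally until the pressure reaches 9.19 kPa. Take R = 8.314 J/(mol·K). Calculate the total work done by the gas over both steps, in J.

T₁ = P₁V₁/(nR) = 421×34.3/(4.96×8.314) = 350 K.
Step 1 — Adiabatic: TV^(γ−1) = const ⇒ T₂ = 350×(0.154)^0.300 = 200 K; PV^γ = const ⇒ P₂ = 36.9 kPa.
ΔU = nCvΔT = 4.96×27.7×(200−350) = -20700 J.
Q = 0 for an adiabatic process, so W = −ΔU = 20700 J.
State after step 1: P = 36.9 kPa, V = 223 L, T = 200 K.
Step 2 — Isothermal: T stays 200 K; PV = const ⇒ V₂ = 896 L, P₂ = 9.19 kPa.
ΔU = 0 (ideal gas, T constant).
W = nRT ln(V₂/V₁) = 4.96×8.314×200×ln(4.02) = 11500 J.
Q = ΔU + W = 11500 J.
Net over both steps: W = 32100 J, Q = 11500 J, ΔU = -20700 J.

32100 J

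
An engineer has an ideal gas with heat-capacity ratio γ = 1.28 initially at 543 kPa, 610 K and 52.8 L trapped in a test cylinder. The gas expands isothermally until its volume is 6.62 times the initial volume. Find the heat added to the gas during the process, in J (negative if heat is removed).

n = P₁V₁/(RT₁) = 543×52.8/(8.314×610) = 5.65 mol.
Isothermal: T stays 610 K; PV = const ⇒ V₂ = 350 L, P₂ = 82.0 kPa.
ΔU = 0 (ideal gas, T constant).
W = nRT ln(V₂/V₁) = 5.65×8.314×610×ln(6.62) = 54200 J.
Q = ΔU + W = 54200 J.

54200 J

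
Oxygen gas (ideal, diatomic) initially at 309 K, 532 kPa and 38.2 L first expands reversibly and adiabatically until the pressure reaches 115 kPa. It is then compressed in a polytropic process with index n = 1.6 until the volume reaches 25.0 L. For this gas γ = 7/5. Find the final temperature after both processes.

496 K

n = P₁V₁/(RT₁) = 532×38.2/(8.314×309) = 7.91 mol.
Step 1 — Adiabatic: T₂/T₁ = (P₂/P₁)^((γ−1)/γ) ⇒ T₂ = 309×(0.216)^0.286 = 199 K; V₂ = 114 L.
ΔU = nCvΔT = 7.91×20.8×(199−309) = -18000 J.
Q = 0 for an adiabatic process, so W = −ΔU = 18000 J.
State after step 1: P = 115 kPa, V = 114 L, T = 199 K.
Step 2 — Polytropic n=1.6: T₂ = T₁(V₁/V₂)^(n−1) = 199×(4.56)^0.60 = 496 K; P₂ = P₁(V₁/V₂)^n = 1300 kPa.
W = (P₁V₁−P₂V₂)/(n−1) = (115×114−1300×25.0)/0.60 = -32500 J.
ΔU = nCvΔT = 7.91×20.8×(496−199) = 48800 J.
Q = ΔU + W = 16300 J.
Net over both steps: W = -14500 J, Q = 16300 J, ΔU = 30700 J.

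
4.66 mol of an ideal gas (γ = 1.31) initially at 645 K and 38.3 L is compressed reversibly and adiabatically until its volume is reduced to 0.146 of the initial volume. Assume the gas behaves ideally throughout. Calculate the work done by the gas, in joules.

P₁ = nRT₁/V₁ = 4.66×8.314×645/38.3 = 652 kPa.
Adiabatic: TV^(γ−1) = const ⇒ T₂ = 645×(6.85)^0.310 = 1170 K; PV^γ = const ⇒ P₂ = 8110 kPa.
ΔU = nCvΔT = 4.66×26.8×(1170−645) = 65800 J.
Q = 0 for an adiabatic process, so W = −ΔU = -65800 J.

-65800 J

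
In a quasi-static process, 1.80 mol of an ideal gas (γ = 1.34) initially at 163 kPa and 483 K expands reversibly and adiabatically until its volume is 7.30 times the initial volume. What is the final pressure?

11.4 kPa

V₁ = nRT₁/P₁ = 1.80×8.314×483/163 = 44.3 L.
Adiabatic: TV^(γ−1) = const ⇒ T₂ = 483×(0.137)^0.340 = 246 K; PV^γ = const ⇒ P₂ = 11.4 kPa.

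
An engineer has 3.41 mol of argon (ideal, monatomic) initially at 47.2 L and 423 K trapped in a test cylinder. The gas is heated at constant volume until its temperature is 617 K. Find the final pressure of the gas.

P₁ = nRT₁/V₁ = 3.41×8.314×423/47.2 = 254 kPa.
Isochoric: V stays 47.2 L; P/T = const ⇒ T₂ = 617 K, P₂ = 371 kPa.

371 kPa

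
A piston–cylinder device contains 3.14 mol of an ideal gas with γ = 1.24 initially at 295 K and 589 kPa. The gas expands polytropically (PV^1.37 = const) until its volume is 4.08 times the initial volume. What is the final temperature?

175 K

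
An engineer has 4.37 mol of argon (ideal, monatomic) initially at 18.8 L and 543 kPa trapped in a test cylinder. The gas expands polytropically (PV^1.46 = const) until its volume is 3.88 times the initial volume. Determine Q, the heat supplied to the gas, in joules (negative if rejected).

3190 J

T₁ = P₁V₁/(nR) = 543×18.8/(4.37×8.314) = 281 K.
Polytropic n=1.46: T₂ = T₁(V₁/V₂)^(n−1) = 281×(0.258)^0.46 = 151 K; P₂ = P₁(V₁/V₂)^n = 75.0 kPa.
W = (P₁V₁−P₂V₂)/(n−1) = (543×18.8−75.0×72.9)/0.46 = 10300 J.
ΔU = nCvΔT = 4.37×12.5×(151−281) = -7110 J.
Q = ΔU + W = 3190 J.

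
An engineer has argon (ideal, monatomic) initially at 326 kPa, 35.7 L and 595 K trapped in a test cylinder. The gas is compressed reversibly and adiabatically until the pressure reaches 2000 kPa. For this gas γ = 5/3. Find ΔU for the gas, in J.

18600 J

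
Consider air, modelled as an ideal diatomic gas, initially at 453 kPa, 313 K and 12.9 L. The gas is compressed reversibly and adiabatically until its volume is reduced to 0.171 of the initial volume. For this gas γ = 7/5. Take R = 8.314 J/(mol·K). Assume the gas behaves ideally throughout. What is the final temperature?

Adiabatic: TV^(γ−1) = const ⇒ T₂ = 313×(5.85)^0.400 = 634 K; PV^γ = const ⇒ P₂ = 5370 kPa.

634 K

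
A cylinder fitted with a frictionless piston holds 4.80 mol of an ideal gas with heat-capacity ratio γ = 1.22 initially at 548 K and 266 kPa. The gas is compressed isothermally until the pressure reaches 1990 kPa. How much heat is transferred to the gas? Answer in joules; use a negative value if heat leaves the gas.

V₁ = nRT₁/P₁ = 4.80×8.314×548/266 = 82.2 L.
Isothermal: T stays 548 K; PV = const ⇒ V₂ = 11.0 L, P₂ = 1990 kPa.
ΔU = 0 (ideal gas, T constant).
W = nRT ln(V₂/V₁) = 4.80×8.314×548×ln(0.134) = -44000 J.
Q = ΔU + W = -44000 J.

-44000 J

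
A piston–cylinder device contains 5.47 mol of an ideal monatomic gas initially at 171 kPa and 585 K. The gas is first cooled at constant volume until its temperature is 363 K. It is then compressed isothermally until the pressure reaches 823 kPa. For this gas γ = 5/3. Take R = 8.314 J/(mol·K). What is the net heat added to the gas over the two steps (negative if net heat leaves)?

V₁ = nRT₁/P₁ = 5.47×8.314×585/171 = 156 L.
Step 1 — Isochoric: V stays 156 L; P/T = const ⇒ T₂ = 363 K, P₂ = 106 kPa.
W = 0 (no volume change).
ΔU = nCvΔT = 5.47×12.5×(363−585) = -15100 J.
Q = ΔU = -15100 J.
State after step 1: P = 106 kPa, V = 156 L, T = 363 K.
Step 2 — Isothermal: T stays 363 K; PV = const ⇒ V₂ = 20.1 L, P₂ = 823 kPa.
ΔU = 0 (ideal gas, T constant).
W = nRT ln(V₂/V₁) = 5.47×8.314×363×ln(0.129) = -33800 J.
Q = ΔU + W = -33800 J.
Net over both steps: W = -33800 J, Q = -49000 J, ΔU = -15100 J.

-49000 J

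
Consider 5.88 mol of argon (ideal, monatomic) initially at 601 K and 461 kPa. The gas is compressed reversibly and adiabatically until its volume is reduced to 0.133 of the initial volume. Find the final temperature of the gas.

2310 K

V₁ = nRT₁/P₁ = 5.88×8.314×601/461 = 63.7 L.
Adiabatic: TV^(γ−1) = const ⇒ T₂ = 601×(7.52)^0.667 = 2310 K; PV^γ = const ⇒ P₂ = 13300 kPa.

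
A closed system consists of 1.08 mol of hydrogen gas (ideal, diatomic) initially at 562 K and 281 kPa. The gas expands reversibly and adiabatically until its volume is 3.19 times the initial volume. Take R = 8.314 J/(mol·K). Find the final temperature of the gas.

353 K

V₁ = nRT₁/P₁ = 1.08×8.314×562/281 = 18.0 L.
Adiabatic: TV^(γ−1) = const ⇒ T₂ = 562×(0.313)^0.400 = 353 K; PV^γ = const ⇒ P₂ = 55.4 kPa.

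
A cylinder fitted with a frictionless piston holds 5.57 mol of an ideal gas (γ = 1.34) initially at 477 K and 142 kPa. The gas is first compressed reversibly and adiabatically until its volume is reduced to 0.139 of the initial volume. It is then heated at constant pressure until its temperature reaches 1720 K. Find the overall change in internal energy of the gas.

V₁ = nRT₁/P₁ = 5.57×8.314×477/142 = 156 L.
Step 1 — Adiabatic: TV^(γ−1) = const ⇒ T₂ = 477×(7.19)^0.340 = 933 K; PV^γ = const ⇒ P₂ = 2000 kPa.
ΔU = nCvΔT = 5.57×24.5×(933−477) = 62100 J.
Q = 0 for an adiabatic process, so W = −ΔU = -62100 J.
State after step 1: P = 2000 kPa, V = 21.6 L, T = 933 K.
Step 2 — Isobaric: P stays 2000 kPa; V/T = const ⇒ T₂ = 1720 K, V₂ = 39.9 L.
W = PΔV = 2000×(39.9−21.6) kPa·L = 36400 J.
ΔU = nCvΔT = 5.57×24.5×(1720−933) = 107000 J.
Q = ΔU + W = nCpΔT = 144000 J.
Net over both steps: W = -25700 J, Q = 144000 J, ΔU = 169000 J.

169000 J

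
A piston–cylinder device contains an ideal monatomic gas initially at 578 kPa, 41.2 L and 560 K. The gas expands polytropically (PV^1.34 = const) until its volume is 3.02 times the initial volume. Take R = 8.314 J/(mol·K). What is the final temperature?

Polytropic n=1.34: T₂ = T₁(V₁/V₂)^(n−1) = 560×(0.331)^0.34 = 385 K; P₂ = P₁(V₁/V₂)^n = 131 kPa.

385 K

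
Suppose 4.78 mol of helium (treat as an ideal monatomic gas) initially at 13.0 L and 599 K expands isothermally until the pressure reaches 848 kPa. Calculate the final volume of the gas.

P₁ = nRT₁/V₁ = 4.78×8.314×599/13.0 = 1830 kPa.
Isothermal: T stays 599 K; PV = const ⇒ V₂ = 28.1 L, P₂ = 848 kPa.

28.1 L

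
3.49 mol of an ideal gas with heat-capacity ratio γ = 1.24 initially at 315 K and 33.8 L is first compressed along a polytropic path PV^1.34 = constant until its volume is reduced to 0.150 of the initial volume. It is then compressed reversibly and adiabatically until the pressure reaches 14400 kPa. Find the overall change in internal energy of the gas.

P₁ = nRT₁/V₁ = 3.49×8.314×315/33.8 = 270 kPa.
Step 1 — Polytropic n=1.34: T₂ = T₁(V₁/V₂)^(n−1) = 315×(6.67)^0.34 = 600 K; P₂ = P₁(V₁/V₂)^n = 3440 kPa.
W = (P₁V₁−P₂V₂)/(n−1) = (270×33.8−3440×5.07)/0.34 = -24400 J.
ΔU = nCvΔT = 3.49×34.6×(600−315) = 34500 J.
Q = ΔU + W = 10100 J.
State after step 1: P = 3440 kPa, V = 5.07 L, T = 600 K.
Step 2 — Adiabatic: T₂/T₁ = (P₂/P₁)^((γ−1)/γ) ⇒ T₂ = 600×(4.19)^0.194 = 792 K; V₂ = 1.60 L.
ΔU = nCvΔT = 3.49×34.6×(792−600) = 23200 J.
Q = 0 for an adiabatic process, so W = −ΔU = -23200 J.
Net over both steps: W = -47600 J, Q = 10100 J, ΔU = 57700 J.

57700 J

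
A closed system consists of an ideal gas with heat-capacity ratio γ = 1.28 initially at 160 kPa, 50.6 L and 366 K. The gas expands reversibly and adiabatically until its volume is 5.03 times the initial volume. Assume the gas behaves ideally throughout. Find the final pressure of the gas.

20.2 kPa

Adiabatic: TV^(γ−1) = const ⇒ T₂ = 366×(0.199)^0.280 = 233 K; PV^γ = const ⇒ P₂ = 20.2 kPa.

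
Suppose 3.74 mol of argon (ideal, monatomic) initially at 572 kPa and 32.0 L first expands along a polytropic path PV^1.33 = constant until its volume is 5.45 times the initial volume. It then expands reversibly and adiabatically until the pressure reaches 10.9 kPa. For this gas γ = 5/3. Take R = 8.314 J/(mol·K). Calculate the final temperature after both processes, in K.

T₁ = P₁V₁/(nR) = 572×32.0/(3.74×8.314) = 589 K.
Step 1 — Polytropic n=1.33: T₂ = T₁(V₁/V₂)^(n−1) = 589×(0.183)^0.33 = 336 K; P₂ = P₁(V₁/V₂)^n = 60.0 kPa.
W = (P₁V₁−P₂V₂)/(n−1) = (572×32.0−60.0×174)/0.33 = 23800 J.
ΔU = nCvΔT = 3.74×12.5×(336−589) = -11800 J.
Q = ΔU + W = 12000 J.
State after step 1: P = 60.0 kPa, V = 174 L, T = 336 K.
Step 2 — Adiabatic: T₂/T₁ = (P₂/P₁)^((γ−1)/γ) ⇒ T₂ = 336×(0.182)^0.400 = 170 K; V₂ = 485 L.
ΔU = nCvΔT = 3.74×12.5×(170−336) = -7760 J.
Q = 0 for an adiabatic process, so W = −ΔU = 7760 J.
Net over both steps: W = 31500 J, Q = 12000 J, ΔU = -19500 J.

170 K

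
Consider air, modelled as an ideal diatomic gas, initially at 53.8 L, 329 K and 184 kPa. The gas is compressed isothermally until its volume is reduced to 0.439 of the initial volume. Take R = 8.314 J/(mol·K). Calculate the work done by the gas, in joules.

n = P₁V₁/(RT₁) = 184×53.8/(8.314×329) = 3.62 mol.
Isothermal: T stays 329 K; PV = const ⇒ V₂ = 23.6 L, P₂ = 419 kPa.
W = nRT ln(V₂/V₁) = 3.62×8.314×329×ln(0.439) = -8150 J.

-8150 J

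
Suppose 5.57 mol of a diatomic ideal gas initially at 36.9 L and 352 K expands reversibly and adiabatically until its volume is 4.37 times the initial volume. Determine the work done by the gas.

18200 J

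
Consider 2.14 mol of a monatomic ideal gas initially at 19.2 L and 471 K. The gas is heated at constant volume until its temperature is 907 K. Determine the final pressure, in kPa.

P₁ = nRT₁/V₁ = 2.14×8.314×471/19.2 = 436 kPa.
Isochoric: V stays 19.2 L; P/T = const ⇒ T₂ = 907 K, P₂ = 840 kPa.

840 kPa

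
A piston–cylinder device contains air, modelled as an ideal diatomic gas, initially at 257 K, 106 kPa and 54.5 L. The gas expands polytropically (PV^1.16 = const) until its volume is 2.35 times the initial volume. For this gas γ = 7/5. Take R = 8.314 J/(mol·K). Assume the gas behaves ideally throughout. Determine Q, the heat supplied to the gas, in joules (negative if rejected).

n = P₁V₁/(RT₁) = 106×54.5/(8.314×257) = 2.70 mol.
Polytropic n=1.16: T₂ = T₁(V₁/V₂)^(n−1) = 257×(0.426)^0.16 = 224 K; P₂ = P₁(V₁/V₂)^n = 39.3 kPa.
W = (P₁V₁−P₂V₂)/(n−1) = (106×54.5−39.3×128)/0.16 = 4610 J.
ΔU = nCvΔT = 2.70×20.8×(224−257) = -1850 J.
Q = ΔU + W = 2770 J.

2770 J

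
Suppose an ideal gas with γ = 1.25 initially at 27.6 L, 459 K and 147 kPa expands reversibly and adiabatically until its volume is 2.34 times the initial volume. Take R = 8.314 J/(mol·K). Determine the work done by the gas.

3110 J

n = P₁V₁/(RT₁) = 147×27.6/(8.314×459) = 1.06 mol.
Adiabatic: TV^(γ−1) = const ⇒ T₂ = 459×(0.427)^0.250 = 371 K; PV^γ = const ⇒ P₂ = 50.8 kPa.
ΔU = nCvΔT = 1.06×33.3×(371−459) = -3110 J.
Q = 0 for an adiabatic process, so W = −ΔU = 3110 J.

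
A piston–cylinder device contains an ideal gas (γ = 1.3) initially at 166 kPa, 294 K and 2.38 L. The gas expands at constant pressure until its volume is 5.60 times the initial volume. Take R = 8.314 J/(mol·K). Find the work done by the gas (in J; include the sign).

1820 J

n = P₁V₁/(RT₁) = 166×2.38/(8.314×294) = 0.162 mol.
Isobaric: P stays 166 kPa; V/T = const ⇒ T₂ = 1650 K, V₂ = 13.3 L.
W = PΔV = 166×(13.3−2.38) kPa·L = 1820 J.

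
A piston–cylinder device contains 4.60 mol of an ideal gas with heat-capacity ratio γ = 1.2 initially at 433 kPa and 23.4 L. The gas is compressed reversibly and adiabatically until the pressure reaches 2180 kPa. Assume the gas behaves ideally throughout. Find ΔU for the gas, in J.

T₁ = P₁V₁/(nR) = 433×23.4/(4.60×8.314) = 265 K.
Adiabatic: T₂/T₁ = (P₂/P₁)^((γ−1)/γ) ⇒ T₂ = 265×(5.03)^0.167 = 347 K; V₂ = 6.08 L.
For an ideal gas ΔU = nCvΔT with Cv = R/(γ−1) = 41.6 J/(mol·K).
ΔU = 4.60×41.6×(347−265) = 15700 J.

15700 J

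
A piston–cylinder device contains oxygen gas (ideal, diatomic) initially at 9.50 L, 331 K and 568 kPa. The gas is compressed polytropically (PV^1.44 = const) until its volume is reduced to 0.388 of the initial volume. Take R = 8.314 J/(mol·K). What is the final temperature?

Polytropic n=1.44: T₂ = T₁(V₁/V₂)^(n−1) = 331×(2.58)^0.44 = 502 K; P₂ = P₁(V₁/V₂)^n = 2220 kPa.

502 K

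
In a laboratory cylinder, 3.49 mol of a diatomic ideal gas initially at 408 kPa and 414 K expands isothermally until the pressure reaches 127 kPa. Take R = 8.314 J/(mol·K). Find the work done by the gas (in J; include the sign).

V₁ = nRT₁/P₁ = 3.49×8.314×414/408 = 29.4 L.
Isothermal: T stays 414 K; PV = const ⇒ V₂ = 94.6 L, P₂ = 127 kPa.
W = nRT ln(V₂/V₁) = 3.49×8.314×414×ln(3.21) = 14000 J.

14000 J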